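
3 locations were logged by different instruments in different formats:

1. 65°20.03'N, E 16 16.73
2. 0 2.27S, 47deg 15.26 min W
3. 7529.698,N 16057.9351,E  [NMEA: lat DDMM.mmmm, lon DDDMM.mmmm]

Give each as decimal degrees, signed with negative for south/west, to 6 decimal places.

1. 65.333833, 16.278833
2. -0.037833, -47.254333
3. 75.494967, 160.965585

Point 1:
  φ: 20.03′ = 0.333833°; total 65.3338333
  N ⇒ keep positive
  Lon: 16 + 16.73/60 = 16.2788333
  E ⇒ keep positive
Point 2:
  Latitude: 2.27′ = 0.037833°; total 0.0378333
  S → negative
  λ: 47 + 15.26/60 = 47.2543333
  W → negative
Point 3:
  Latitude: degrees = first 2 digits = 75, minutes = 29.698; 75 + 29.698/60 = 75.4949667
  N → positive
  λ: degrees = first 3 digits = 160, minutes = 57.9351; 160 + 57.9351/60 = 160.9655850
  E ⇒ keep positive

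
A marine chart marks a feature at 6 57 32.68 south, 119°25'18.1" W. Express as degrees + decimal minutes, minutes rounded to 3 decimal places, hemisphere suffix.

6° 57.545′ S, 119° 25.302′ W

φ: 57 + 32.68/60 = 57.54467′
Longitude: seconds/60 = 0.30167; minutes = 25 + 0.30167 = 25.30167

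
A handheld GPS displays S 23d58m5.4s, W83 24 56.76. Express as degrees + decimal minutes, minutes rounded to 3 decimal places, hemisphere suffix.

23° 58.090′ S, 83° 24.946′ W

Latitude: 58 + 5.4/60 = 58.09000′
λ: 24 + 56.76/60 = 24.94600′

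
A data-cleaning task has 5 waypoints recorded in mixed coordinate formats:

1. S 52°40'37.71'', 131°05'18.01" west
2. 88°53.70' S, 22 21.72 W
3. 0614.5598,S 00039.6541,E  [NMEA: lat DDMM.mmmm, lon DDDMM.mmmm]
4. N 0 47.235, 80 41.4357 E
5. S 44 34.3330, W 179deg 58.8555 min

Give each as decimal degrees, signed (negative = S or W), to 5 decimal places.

Point 1:
  φ: 40′ + 37.71″ = 40.62850′; 52 + 40.62850/60 = 52.677142
  S ⇒ negate
  Lon: 131 + 5/60 + 18.01/3600 = 131.088336
  hemisphere W, so the sign is −
Point 2:
  Lat: 88 + 53.7/60 = 88.895000
  S ⇒ negate
  Longitude: 21.72′ = 0.362000°; total 22.362000
  hemisphere W, so the sign is −
Point 3:
  Latitude: split at 2 digits → 06° and 14.5598′; 6 + 14.5598/60 = 6.242663
  S → negative
  Lon: split at 3 digits → 000° and 39.6541′; 0 + 39.6541/60 = 0.660902
  E ⇒ keep positive
Point 4:
  Lat: 47.235′ = 0.787250°; total 0.787250
  N → positive
  λ: 41.4357′ = 0.690595°; total 80.690595
  E → positive
Point 5:
  φ: 44 + 34.333/60 = 44.572217
  S → negative
  λ: 179 + 58.8555/60 = 179.980925
  W → negative

1. -52.67714, -131.08834
2. -88.89500, -22.36200
3. -6.24266, 0.66090
4. 0.78725, 80.69060
5. -44.57222, -179.98093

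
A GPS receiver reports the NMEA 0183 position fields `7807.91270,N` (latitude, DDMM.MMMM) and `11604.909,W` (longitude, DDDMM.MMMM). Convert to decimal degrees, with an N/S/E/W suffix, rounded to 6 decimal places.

78.131878° N, 116.081817° W

Lat: degrees = first 2 digits = 78, minutes = 7.9127; 78 + 7.9127/60 = 78.1318783
Longitude: degrees = first 3 digits = 116, minutes = 4.909; 116 + 4.909/60 = 116.0818167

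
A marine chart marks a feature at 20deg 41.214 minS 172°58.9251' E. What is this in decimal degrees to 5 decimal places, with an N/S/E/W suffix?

20.68690° S, 172.98209° E

Latitude: 41.214′ = 0.686900°; total 20.686900
Lon: 58.9251′ = 0.982085°; total 172.982085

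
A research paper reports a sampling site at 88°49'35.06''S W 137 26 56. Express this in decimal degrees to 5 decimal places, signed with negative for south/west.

-88.82641, -137.44889

Latitude: 49′ + 35.06″ = 49.58433′; 88 + 49.58433/60 = 88.826406
S ⇒ negate
Lon: 137° + 26/60 + 56/3600 = 137 + 0.433333 + 0.015556 = 137.448889
W → negative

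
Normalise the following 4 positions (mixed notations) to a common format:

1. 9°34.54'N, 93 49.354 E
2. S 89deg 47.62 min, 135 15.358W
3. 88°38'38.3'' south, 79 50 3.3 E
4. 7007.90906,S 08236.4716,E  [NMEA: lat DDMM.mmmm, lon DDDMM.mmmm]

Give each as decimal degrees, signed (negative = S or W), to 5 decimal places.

1. 9.57567, 93.82257
2. -89.79367, -135.25597
3. -88.64397, 79.83425
4. -70.13182, 82.60786

Point 1:
  φ: 9 + 34.54/60 = 9.575667
  N ⇒ keep positive
  λ: 93 + 49.354/60 = 93.822567
  E ⇒ keep positive
Point 2:
  Latitude: 89 + 47.62/60 = 89.793667
  S ⇒ negate
  Longitude: 15.358′ = 0.255967°; total 135.255967
  W → negative
Point 3:
  φ: 38′ + 38.3″ = 38.63833′; 88 + 38.63833/60 = 88.643972
  S ⇒ negate
  Longitude: 50′ + 3.3″ = 50.05500′; 79 + 50.05500/60 = 79.834250
  E ⇒ keep positive
Point 4:
  Lat: split at 2 digits → 70° and 7.90906′; 70 + 7.90906/60 = 70.131818
  S → negative
  λ: split at 3 digits → 082° and 36.4716′; 82 + 36.4716/60 = 82.607860
  E → positive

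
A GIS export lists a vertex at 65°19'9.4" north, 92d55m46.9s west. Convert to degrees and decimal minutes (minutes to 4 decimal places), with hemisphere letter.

Lat: 19 + 9.4/60 = 19.156667′
Lon: seconds/60 = 0.78167; minutes = 55 + 0.78167 = 55.781667

65° 19.1567′ N, 92° 55.7817′ W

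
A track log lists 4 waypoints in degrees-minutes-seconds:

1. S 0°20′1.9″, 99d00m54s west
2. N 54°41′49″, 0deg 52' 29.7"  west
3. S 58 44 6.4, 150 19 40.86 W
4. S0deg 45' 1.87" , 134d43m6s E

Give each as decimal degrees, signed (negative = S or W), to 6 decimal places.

Point 1:
  Lat: 0 + 20/60 + 1.9/3600 = 0.3338611
  S → negative
  Longitude: 99 + 0/60 + 54/3600 = 99.0150000
  W ⇒ negate
Point 2:
  Latitude: 54° + 41/60 + 49/3600 = 54 + 0.683333 + 0.013611 = 54.6969444
  N ⇒ keep positive
  λ: 0° + 52/60 + 29.7/3600 = 0 + 0.866667 + 0.008250 = 0.8749167
  W → negative
Point 3:
  φ: 44′ + 6.4″ = 44.10667′; 58 + 44.10667/60 = 58.7351111
  S ⇒ negate
  Longitude: 150 + 19/60 + 40.86/3600 = 150.3280167
  hemisphere W, so the sign is −
Point 4:
  φ: 0° + 45/60 + 1.87/3600 = 0 + 0.750000 + 0.000519 = 0.7505194
  hemisphere S, so the sign is −
  Lon: 134° + 43/60 + 6/3600 = 134 + 0.716667 + 0.001667 = 134.7183333
  E ⇒ keep positive

1. -0.333861, -99.015000
2. 54.696944, -0.874917
3. -58.735111, -150.328017
4. -0.750519, 134.718333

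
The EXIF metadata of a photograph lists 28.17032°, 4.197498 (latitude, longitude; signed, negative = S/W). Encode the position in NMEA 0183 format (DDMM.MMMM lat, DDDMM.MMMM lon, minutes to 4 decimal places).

Lat: minutes = (28.170320 − 28) × 60 = 10.219200
Lon: minutes = (4.197498 − 4) × 60 = 11.849880

2810.2192,N / 00411.8499,E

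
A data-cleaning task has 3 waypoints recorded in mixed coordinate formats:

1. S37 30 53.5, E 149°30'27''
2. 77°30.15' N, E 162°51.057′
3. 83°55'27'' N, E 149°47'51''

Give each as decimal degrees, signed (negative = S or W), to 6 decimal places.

1. -37.514861, 149.507500
2. 77.502500, 162.850950
3. 83.924167, 149.797500

Point 1:
  Lat: 30′ + 53.5″ = 30.89167′; 37 + 30.89167/60 = 37.5148611
  S ⇒ negate
  λ: 149° + 30/60 + 27/3600 = 149 + 0.500000 + 0.007500 = 149.5075000
  E → positive
Point 2:
  φ: 30.15′ = 0.502500°; total 77.5025000
  N ⇒ keep positive
  Longitude: 51.057′ = 0.850950°; total 162.8509500
  E → positive
Point 3:
  Latitude: 55′ + 27″ = 55.45000′; 83 + 55.45000/60 = 83.9241667
  N → positive
  Longitude: 149° + 47/60 + 51/3600 = 149 + 0.783333 + 0.014167 = 149.7975000
  E ⇒ keep positive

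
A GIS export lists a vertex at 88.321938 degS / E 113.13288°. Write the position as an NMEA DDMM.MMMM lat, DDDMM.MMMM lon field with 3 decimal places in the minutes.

8819.316,S / 11307.973,E

Lat: 88° + 0.321938 × 60 = 88° 19.31628′
Longitude: minutes = (113.132880 − 113) × 60 = 7.97280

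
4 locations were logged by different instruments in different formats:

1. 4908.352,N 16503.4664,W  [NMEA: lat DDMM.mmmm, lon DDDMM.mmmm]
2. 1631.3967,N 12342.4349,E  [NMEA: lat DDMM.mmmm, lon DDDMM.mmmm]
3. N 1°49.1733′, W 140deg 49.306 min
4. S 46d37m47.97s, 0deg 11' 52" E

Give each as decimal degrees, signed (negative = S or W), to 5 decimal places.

Point 1:
  Latitude: split at 2 digits → 49° and 8.352′; 49 + 8.352/60 = 49.139200
  N → positive
  Longitude: degrees = first 3 digits = 165, minutes = 3.4664; 165 + 3.4664/60 = 165.057773
  W ⇒ negate
Point 2:
  Lat: split at 2 digits → 16° and 31.3967′; 16 + 31.3967/60 = 16.523278
  N ⇒ keep positive
  Longitude: degrees = first 3 digits = 123, minutes = 42.4349; 123 + 42.4349/60 = 123.707248
  E → positive
Point 3:
  Lat: 49.1733′ = 0.819555°; total 1.819555
  N ⇒ keep positive
  λ: 49.306′ = 0.821767°; total 140.821767
  W ⇒ negate
Point 4:
  φ: 37′ + 47.97″ = 37.79950′; 46 + 37.79950/60 = 46.629992
  hemisphere S, so the sign is −
  Longitude: 11′ + 52″ = 11.86667′; 0 + 11.86667/60 = 0.197778
  E → positive

1. 49.13920, -165.05777
2. 16.52328, 123.70725
3. 1.81956, -140.82177
4. -46.62999, 0.19778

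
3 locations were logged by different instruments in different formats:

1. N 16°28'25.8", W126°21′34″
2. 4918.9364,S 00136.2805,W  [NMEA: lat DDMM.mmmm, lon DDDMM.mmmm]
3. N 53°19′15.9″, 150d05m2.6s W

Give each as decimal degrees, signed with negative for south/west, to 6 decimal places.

1. 16.473833, -126.359444
2. -49.315607, -1.604675
3. 53.321083, -150.084056

Point 1:
  Latitude: 16° + 28/60 + 25.8/3600 = 16 + 0.466667 + 0.007167 = 16.4738333
  N → positive
  λ: 126° + 21/60 + 34/3600 = 126 + 0.350000 + 0.009444 = 126.3594444
  hemisphere W, so the sign is −
Point 2:
  φ: degrees = first 2 digits = 49, minutes = 18.9364; 49 + 18.9364/60 = 49.3156067
  S ⇒ negate
  λ: degrees = first 3 digits = 1, minutes = 36.2805; 1 + 36.2805/60 = 1.6046750
  W ⇒ negate
Point 3:
  φ: 19′ + 15.9″ = 19.26500′; 53 + 19.26500/60 = 53.3210833
  N ⇒ keep positive
  Longitude: 5′ + 2.6″ = 5.04333′; 150 + 5.04333/60 = 150.0840556
  W ⇒ negate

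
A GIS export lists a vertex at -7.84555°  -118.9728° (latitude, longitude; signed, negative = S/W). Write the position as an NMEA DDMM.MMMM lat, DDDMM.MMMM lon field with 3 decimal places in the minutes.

0750.733,S / 11858.368,W

Latitude is negative → S; |value| = 7.845550
φ: 7° + 0.845550 × 60 = 7° 50.73300′
Longitude is negative → W; |value| = 118.972800
λ: minutes = (118.972800 − 118) × 60 = 58.36800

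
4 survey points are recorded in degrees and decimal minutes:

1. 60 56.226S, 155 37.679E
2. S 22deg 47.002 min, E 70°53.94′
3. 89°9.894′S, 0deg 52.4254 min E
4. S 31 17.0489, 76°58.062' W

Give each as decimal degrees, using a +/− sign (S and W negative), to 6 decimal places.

1. -60.937100, 155.627983
2. -22.783367, 70.899000
3. -89.164900, 0.873757
4. -31.284148, -76.967700

Point 1:
  φ: 60 + 56.226/60 = 60.9371000
  hemisphere S, so the sign is −
  Longitude: 37.679′ = 0.627983°; total 155.6279833
  E → positive
Point 2:
  Lat: 22 + 47.002/60 = 22.7833667
  S → negative
  Longitude: 70 + 53.94/60 = 70.8990000
  E ⇒ keep positive
Point 3:
  Lat: 89 + 9.894/60 = 89.1649000
  hemisphere S, so the sign is −
  λ: 0 + 52.4254/60 = 0.8737567
  E → positive
Point 4:
  Latitude: 17.0489′ = 0.284148°; total 31.2841483
  S → negative
  Longitude: 58.062′ = 0.967700°; total 76.9677000
  W → negative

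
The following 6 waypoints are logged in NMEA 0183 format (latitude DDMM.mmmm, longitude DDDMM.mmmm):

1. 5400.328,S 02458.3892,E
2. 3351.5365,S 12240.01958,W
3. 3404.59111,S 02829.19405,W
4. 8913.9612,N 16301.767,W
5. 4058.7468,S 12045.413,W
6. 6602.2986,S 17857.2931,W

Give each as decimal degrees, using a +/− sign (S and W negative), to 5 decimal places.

Point 1:
  φ: degrees = first 2 digits = 54, minutes = 0.328; 54 + 0.328/60 = 54.005467
  S → negative
  λ: split at 3 digits → 024° and 58.3892′; 24 + 58.3892/60 = 24.973153
  E → positive
Point 2:
  φ: degrees = first 2 digits = 33, minutes = 51.5365; 33 + 51.5365/60 = 33.858942
  hemisphere S, so the sign is −
  λ: degrees = first 3 digits = 122, minutes = 40.01958; 122 + 40.01958/60 = 122.666993
  W → negative
Point 3:
  φ: split at 2 digits → 34° and 4.59111′; 34 + 4.59111/60 = 34.076519
  S → negative
  λ: degrees = first 3 digits = 28, minutes = 29.19405; 28 + 29.19405/60 = 28.486568
  W ⇒ negate
Point 4:
  Latitude: split at 2 digits → 89° and 13.9612′; 89 + 13.9612/60 = 89.232687
  N → positive
  λ: split at 3 digits → 163° and 1.767′; 163 + 1.767/60 = 163.029450
  hemisphere W, so the sign is −
Point 5:
  Latitude: degrees = first 2 digits = 40, minutes = 58.7468; 40 + 58.7468/60 = 40.979113
  S ⇒ negate
  Longitude: degrees = first 3 digits = 120, minutes = 45.413; 120 + 45.413/60 = 120.756883
  W ⇒ negate
Point 6:
  Latitude: degrees = first 2 digits = 66, minutes = 2.2986; 66 + 2.2986/60 = 66.038310
  S ⇒ negate
  Lon: degrees = first 3 digits = 178, minutes = 57.2931; 178 + 57.2931/60 = 178.954885
  W ⇒ negate

1. -54.00547, 24.97315
2. -33.85894, -122.66699
3. -34.07652, -28.48657
4. 89.23269, -163.02945
5. -40.97911, -120.75688
6. -66.03831, -178.95489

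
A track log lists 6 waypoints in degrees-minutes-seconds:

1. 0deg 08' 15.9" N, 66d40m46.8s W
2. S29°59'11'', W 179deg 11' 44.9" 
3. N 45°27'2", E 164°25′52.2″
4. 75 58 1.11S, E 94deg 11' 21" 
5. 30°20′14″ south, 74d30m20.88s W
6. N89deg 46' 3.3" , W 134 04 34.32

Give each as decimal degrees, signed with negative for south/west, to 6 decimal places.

Point 1:
  Latitude: 8′ + 15.9″ = 8.26500′; 0 + 8.26500/60 = 0.1377500
  N → positive
  Lon: 66° + 40/60 + 46.8/3600 = 66 + 0.666667 + 0.013000 = 66.6796667
  W ⇒ negate
Point 2:
  φ: 29 + 59/60 + 11/3600 = 29.9863889
  hemisphere S, so the sign is −
  Longitude: 11′ + 44.9″ = 11.74833′; 179 + 11.74833/60 = 179.1958056
  W ⇒ negate
Point 3:
  φ: 45° + 27/60 + 2/3600 = 45 + 0.450000 + 0.000556 = 45.4505556
  N → positive
  Lon: 164 + 25/60 + 52.2/3600 = 164.4311667
  E ⇒ keep positive
Point 4:
  Latitude: 75° + 58/60 + 1.11/3600 = 75 + 0.966667 + 0.000308 = 75.9669750
  S ⇒ negate
  λ: 94° + 11/60 + 21/3600 = 94 + 0.183333 + 0.005833 = 94.1891667
  E → positive
Point 5:
  Lat: 20′ + 14″ = 20.23333′; 30 + 20.23333/60 = 30.3372222
  hemisphere S, so the sign is −
  Lon: 30′ + 20.88″ = 30.34800′; 74 + 30.34800/60 = 74.5058000
  W ⇒ negate
Point 6:
  Latitude: 89° + 46/60 + 3.3/3600 = 89 + 0.766667 + 0.000917 = 89.7675833
  N ⇒ keep positive
  λ: 134 + 4/60 + 34.32/3600 = 134.0762000
  hemisphere W, so the sign is −

1. 0.137750, -66.679667
2. -29.986389, -179.195806
3. 45.450556, 164.431167
4. -75.966975, 94.189167
5. -30.337222, -74.505800
6. 89.767583, -134.076200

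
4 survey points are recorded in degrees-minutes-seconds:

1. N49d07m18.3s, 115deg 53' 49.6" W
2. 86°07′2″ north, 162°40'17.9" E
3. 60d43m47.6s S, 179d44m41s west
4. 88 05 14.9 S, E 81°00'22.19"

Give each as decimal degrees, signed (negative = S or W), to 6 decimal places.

1. 49.121750, -115.897111
2. 86.117222, 162.671639
3. -60.729889, -179.744722
4. -88.087472, 81.006164

Point 1:
  Latitude: 7′ + 18.3″ = 7.30500′; 49 + 7.30500/60 = 49.1217500
  N → positive
  Longitude: 115 + 53/60 + 49.6/3600 = 115.8971111
  W ⇒ negate
Point 2:
  Latitude: 86 + 7/60 + 2/3600 = 86.1172222
  N → positive
  Longitude: 162° + 40/60 + 17.9/3600 = 162 + 0.666667 + 0.004972 = 162.6716389
  E → positive
Point 3:
  Latitude: 60° + 43/60 + 47.6/3600 = 60 + 0.716667 + 0.013222 = 60.7298889
  S → negative
  Lon: 179° + 44/60 + 41/3600 = 179 + 0.733333 + 0.011389 = 179.7447222
  W → negative
Point 4:
  φ: 88 + 5/60 + 14.9/3600 = 88.0874722
  S ⇒ negate
  Longitude: 81° + 0/60 + 22.19/3600 = 81 + 0.000000 + 0.006164 = 81.0061639
  E → positive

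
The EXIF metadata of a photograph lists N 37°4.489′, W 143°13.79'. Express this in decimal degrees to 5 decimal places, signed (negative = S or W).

37.07482, -143.22983

Lat: 37 + 4.489/60 = 37.074817
N ⇒ keep positive
Lon: 143 + 13.79/60 = 143.229833
W ⇒ negate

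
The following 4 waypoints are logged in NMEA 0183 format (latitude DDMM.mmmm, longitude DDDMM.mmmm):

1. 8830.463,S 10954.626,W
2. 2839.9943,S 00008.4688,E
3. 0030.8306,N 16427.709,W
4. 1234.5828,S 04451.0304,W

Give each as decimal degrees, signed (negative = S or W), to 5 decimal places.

1. -88.50772, -109.91043
2. -28.66657, 0.14115
3. 0.51384, -164.46182
4. -12.57638, -44.85051

Point 1:
  Lat: split at 2 digits → 88° and 30.463′; 88 + 30.463/60 = 88.507717
  hemisphere S, so the sign is −
  λ: degrees = first 3 digits = 109, minutes = 54.626; 109 + 54.626/60 = 109.910433
  W → negative
Point 2:
  φ: degrees = first 2 digits = 28, minutes = 39.9943; 28 + 39.9943/60 = 28.666572
  S → negative
  Lon: split at 3 digits → 000° and 8.4688′; 0 + 8.4688/60 = 0.141147
  E ⇒ keep positive
Point 3:
  Latitude: split at 2 digits → 00° and 30.8306′; 0 + 30.8306/60 = 0.513843
  N → positive
  Lon: degrees = first 3 digits = 164, minutes = 27.709; 164 + 27.709/60 = 164.461817
  W ⇒ negate
Point 4:
  φ: split at 2 digits → 12° and 34.5828′; 12 + 34.5828/60 = 12.576380
  S → negative
  Lon: split at 3 digits → 044° and 51.0304′; 44 + 51.0304/60 = 44.850507
  hemisphere W, so the sign is −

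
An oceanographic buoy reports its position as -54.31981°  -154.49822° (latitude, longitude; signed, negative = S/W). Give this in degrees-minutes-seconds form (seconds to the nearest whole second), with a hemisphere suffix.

54°19′11″ S, 154°29′54″ W

Latitude is negative → S; |value| = 54.319810
φ: 0.319810° → 19.18860′; 0.18860 × 60 = 11.32″
Longitude is negative → W; |value| = 154.498220
Lon: whole degrees 154; 29.89320′ → 29′ and 53.59″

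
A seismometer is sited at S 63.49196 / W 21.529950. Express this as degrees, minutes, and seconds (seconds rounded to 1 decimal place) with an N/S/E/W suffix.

63°29′31.1″ S, 21°31′47.8″ W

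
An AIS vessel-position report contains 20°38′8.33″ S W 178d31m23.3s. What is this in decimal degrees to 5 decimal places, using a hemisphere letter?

φ: 38′ + 8.33″ = 38.13883′; 20 + 38.13883/60 = 20.635647
Longitude: 178° + 31/60 + 23.3/3600 = 178 + 0.516667 + 0.006472 = 178.523139

20.63565° S, 178.52314° W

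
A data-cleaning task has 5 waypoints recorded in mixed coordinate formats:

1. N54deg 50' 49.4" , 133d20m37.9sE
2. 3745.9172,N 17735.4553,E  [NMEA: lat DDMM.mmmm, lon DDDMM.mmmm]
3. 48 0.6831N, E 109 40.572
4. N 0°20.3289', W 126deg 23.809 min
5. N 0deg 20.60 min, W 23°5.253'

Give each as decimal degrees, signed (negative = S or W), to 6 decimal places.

Point 1:
  Latitude: 50′ + 49.4″ = 50.82333′; 54 + 50.82333/60 = 54.8470556
  N ⇒ keep positive
  Lon: 133° + 20/60 + 37.9/3600 = 133 + 0.333333 + 0.010528 = 133.3438611
  E ⇒ keep positive
Point 2:
  Lat: split at 2 digits → 37° and 45.9172′; 37 + 45.9172/60 = 37.7652867
  N ⇒ keep positive
  Lon: split at 3 digits → 177° and 35.4553′; 177 + 35.4553/60 = 177.5909217
  E → positive
Point 3:
  φ: 48 + 0.6831/60 = 48.0113850
  N ⇒ keep positive
  λ: 40.572′ = 0.676200°; total 109.6762000
  E ⇒ keep positive
Point 4:
  Latitude: 0 + 20.3289/60 = 0.3388150
  N ⇒ keep positive
  Longitude: 23.809′ = 0.396817°; total 126.3968167
  hemisphere W, so the sign is −
Point 5:
  Latitude: 20.6′ = 0.343333°; total 0.3433333
  N ⇒ keep positive
  Longitude: 5.253′ = 0.087550°; total 23.0875500
  hemisphere W, so the sign is −

1. 54.847056, 133.343861
2. 37.765287, 177.590922
3. 48.011385, 109.676200
4. 0.338815, -126.396817
5. 0.343333, -23.087550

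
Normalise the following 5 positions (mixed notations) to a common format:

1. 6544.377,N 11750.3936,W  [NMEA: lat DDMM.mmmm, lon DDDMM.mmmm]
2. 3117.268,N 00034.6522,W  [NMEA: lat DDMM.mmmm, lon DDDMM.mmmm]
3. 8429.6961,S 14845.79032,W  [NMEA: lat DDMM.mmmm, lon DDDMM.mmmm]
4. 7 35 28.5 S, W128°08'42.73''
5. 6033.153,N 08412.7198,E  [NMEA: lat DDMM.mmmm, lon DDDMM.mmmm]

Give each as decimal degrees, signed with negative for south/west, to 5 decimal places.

Point 1:
  Latitude: split at 2 digits → 65° and 44.377′; 65 + 44.377/60 = 65.739617
  N ⇒ keep positive
  λ: degrees = first 3 digits = 117, minutes = 50.3936; 117 + 50.3936/60 = 117.839893
  W → negative
Point 2:
  φ: split at 2 digits → 31° and 17.268′; 31 + 17.268/60 = 31.287800
  N ⇒ keep positive
  Lon: degrees = first 3 digits = 0, minutes = 34.6522; 0 + 34.6522/60 = 0.577537
  hemisphere W, so the sign is −
Point 3:
  φ: degrees = first 2 digits = 84, minutes = 29.6961; 84 + 29.6961/60 = 84.494935
  S → negative
  Lon: degrees = first 3 digits = 148, minutes = 45.79032; 148 + 45.79032/60 = 148.763172
  W ⇒ negate
Point 4:
  Lat: 7° + 35/60 + 28.5/3600 = 7 + 0.583333 + 0.007917 = 7.591250
  hemisphere S, so the sign is −
  Lon: 128 + 8/60 + 42.73/3600 = 128.145203
  W → negative
Point 5:
  Lat: degrees = first 2 digits = 60, minutes = 33.153; 60 + 33.153/60 = 60.552550
  N ⇒ keep positive
  λ: split at 3 digits → 084° and 12.7198′; 84 + 12.7198/60 = 84.211997
  E ⇒ keep positive

1. 65.73962, -117.83989
2. 31.28780, -0.57754
3. -84.49494, -148.76317
4. -7.59125, -128.14520
5. 60.55255, 84.21200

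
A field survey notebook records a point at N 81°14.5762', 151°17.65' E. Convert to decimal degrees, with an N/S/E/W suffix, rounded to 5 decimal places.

φ: 81 + 14.5762/60 = 81.242937
λ: 17.65′ = 0.294167°; total 151.294167

81.24294° N, 151.29417° E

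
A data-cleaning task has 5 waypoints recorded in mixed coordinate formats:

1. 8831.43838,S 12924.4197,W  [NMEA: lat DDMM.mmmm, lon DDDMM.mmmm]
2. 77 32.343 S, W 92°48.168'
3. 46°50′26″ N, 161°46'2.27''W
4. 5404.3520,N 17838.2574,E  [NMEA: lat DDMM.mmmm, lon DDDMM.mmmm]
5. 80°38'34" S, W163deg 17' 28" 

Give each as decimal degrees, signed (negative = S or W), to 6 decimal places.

1. -88.523973, -129.406995
2. -77.539050, -92.802800
3. 46.840556, -161.767297
4. 54.072533, 178.637623
5. -80.642778, -163.291111

Point 1:
  Lat: degrees = first 2 digits = 88, minutes = 31.43838; 88 + 31.43838/60 = 88.5239730
  S ⇒ negate
  λ: split at 3 digits → 129° and 24.4197′; 129 + 24.4197/60 = 129.4069950
  W ⇒ negate
Point 2:
  φ: 32.343′ = 0.539050°; total 77.5390500
  S ⇒ negate
  Longitude: 48.168′ = 0.802800°; total 92.8028000
  W → negative
Point 3:
  φ: 50′ + 26″ = 50.43333′; 46 + 50.43333/60 = 46.8405556
  N → positive
  Longitude: 161 + 46/60 + 2.27/3600 = 161.7672972
  hemisphere W, so the sign is −
Point 4:
  φ: degrees = first 2 digits = 54, minutes = 4.352; 54 + 4.352/60 = 54.0725333
  N ⇒ keep positive
  λ: degrees = first 3 digits = 178, minutes = 38.2574; 178 + 38.2574/60 = 178.6376233
  E → positive
Point 5:
  Lat: 38′ + 34″ = 38.56667′; 80 + 38.56667/60 = 80.6427778
  S ⇒ negate
  λ: 163 + 17/60 + 28/3600 = 163.2911111
  W ⇒ negate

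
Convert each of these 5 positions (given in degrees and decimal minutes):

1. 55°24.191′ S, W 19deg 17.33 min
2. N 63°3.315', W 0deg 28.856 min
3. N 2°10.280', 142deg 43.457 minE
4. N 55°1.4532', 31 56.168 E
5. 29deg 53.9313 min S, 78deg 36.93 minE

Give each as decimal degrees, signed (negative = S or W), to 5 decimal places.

Point 1:
  Latitude: 24.191′ = 0.403183°; total 55.403183
  S ⇒ negate
  Longitude: 19 + 17.33/60 = 19.288833
  hemisphere W, so the sign is −
Point 2:
  φ: 3.315′ = 0.055250°; total 63.055250
  N ⇒ keep positive
  Longitude: 28.856′ = 0.480933°; total 0.480933
  W ⇒ negate
Point 3:
  φ: 10.28′ = 0.171333°; total 2.171333
  N ⇒ keep positive
  Longitude: 43.457′ = 0.724283°; total 142.724283
  E → positive
Point 4:
  φ: 55 + 1.4532/60 = 55.024220
  N ⇒ keep positive
  Longitude: 31 + 56.168/60 = 31.936133
  E → positive
Point 5:
  Lat: 29 + 53.9313/60 = 29.898855
  S → negative
  Lon: 78 + 36.93/60 = 78.615500
  E ⇒ keep positive

1. -55.40318, -19.28883
2. 63.05525, -0.48093
3. 2.17133, 142.72428
4. 55.02422, 31.93613
5. -29.89886, 78.61550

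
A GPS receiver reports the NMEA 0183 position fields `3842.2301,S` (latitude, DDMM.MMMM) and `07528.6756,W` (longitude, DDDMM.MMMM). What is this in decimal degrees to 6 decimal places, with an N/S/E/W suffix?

38.703835° S, 75.477927° W

Latitude: degrees = first 2 digits = 38, minutes = 42.2301; 38 + 42.2301/60 = 38.7038350
Lon: degrees = first 3 digits = 75, minutes = 28.6756; 75 + 28.6756/60 = 75.4779267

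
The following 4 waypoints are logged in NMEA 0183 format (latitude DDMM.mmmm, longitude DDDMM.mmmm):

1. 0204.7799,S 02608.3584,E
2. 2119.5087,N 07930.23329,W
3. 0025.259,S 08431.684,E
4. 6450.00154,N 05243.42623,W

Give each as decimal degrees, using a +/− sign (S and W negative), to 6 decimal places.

Point 1:
  Latitude: degrees = first 2 digits = 2, minutes = 4.7799; 2 + 4.7799/60 = 2.0796650
  hemisphere S, so the sign is −
  Lon: split at 3 digits → 026° and 8.3584′; 26 + 8.3584/60 = 26.1393067
  E ⇒ keep positive
Point 2:
  φ: split at 2 digits → 21° and 19.5087′; 21 + 19.5087/60 = 21.3251450
  N ⇒ keep positive
  λ: degrees = first 3 digits = 79, minutes = 30.23329; 79 + 30.23329/60 = 79.5038882
  W → negative
Point 3:
  Latitude: degrees = first 2 digits = 0, minutes = 25.259; 0 + 25.259/60 = 0.4209833
  S → negative
  Lon: split at 3 digits → 084° and 31.684′; 84 + 31.684/60 = 84.5280667
  E ⇒ keep positive
Point 4:
  φ: split at 2 digits → 64° and 50.00154′; 64 + 50.00154/60 = 64.8333590
  N → positive
  Lon: split at 3 digits → 052° and 43.42623′; 52 + 43.42623/60 = 52.7237705
  W ⇒ negate

1. -2.079665, 26.139307
2. 21.325145, -79.503888
3. -0.420983, 84.528067
4. 64.833359, -52.723771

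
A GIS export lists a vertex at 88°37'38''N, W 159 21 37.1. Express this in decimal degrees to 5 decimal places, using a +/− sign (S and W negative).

88.62722, -159.36031

Lat: 88° + 37/60 + 38/3600 = 88 + 0.616667 + 0.010556 = 88.627222
N ⇒ keep positive
λ: 21′ + 37.1″ = 21.61833′; 159 + 21.61833/60 = 159.360306
W ⇒ negate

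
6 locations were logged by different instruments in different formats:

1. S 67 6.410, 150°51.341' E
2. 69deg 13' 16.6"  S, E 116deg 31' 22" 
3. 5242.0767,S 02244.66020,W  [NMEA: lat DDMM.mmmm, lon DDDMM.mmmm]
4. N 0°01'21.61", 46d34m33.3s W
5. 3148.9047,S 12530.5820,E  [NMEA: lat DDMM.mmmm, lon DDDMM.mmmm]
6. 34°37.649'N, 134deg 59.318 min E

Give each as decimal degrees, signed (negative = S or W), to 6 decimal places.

1. -67.106833, 150.855683
2. -69.221278, 116.522778
3. -52.701278, -22.744337
4. 0.022669, -46.575917
5. -31.815078, 125.509700
6. 34.627483, 134.988633

Point 1:
  Lat: 67 + 6.41/60 = 67.1068333
  S → negative
  λ: 51.341′ = 0.855683°; total 150.8556833
  E ⇒ keep positive
Point 2:
  Latitude: 13′ + 16.6″ = 13.27667′; 69 + 13.27667/60 = 69.2212778
  hemisphere S, so the sign is −
  Longitude: 31′ + 22″ = 31.36667′; 116 + 31.36667/60 = 116.5227778
  E → positive
Point 3:
  Latitude: degrees = first 2 digits = 52, minutes = 42.0767; 52 + 42.0767/60 = 52.7012783
  S → negative
  Longitude: degrees = first 3 digits = 22, minutes = 44.6602; 22 + 44.6602/60 = 22.7443367
  hemisphere W, so the sign is −
Point 4:
  φ: 1′ + 21.61″ = 1.36017′; 0 + 1.36017/60 = 0.0226694
  N → positive
  Lon: 46° + 34/60 + 33.3/3600 = 46 + 0.566667 + 0.009250 = 46.5759167
  W ⇒ negate
Point 5:
  Lat: degrees = first 2 digits = 31, minutes = 48.9047; 31 + 48.9047/60 = 31.8150783
  S → negative
  Lon: degrees = first 3 digits = 125, minutes = 30.582; 125 + 30.582/60 = 125.5097000
  E ⇒ keep positive
Point 6:
  Lat: 34 + 37.649/60 = 34.6274833
  N → positive
  Lon: 134 + 59.318/60 = 134.9886333
  E → positive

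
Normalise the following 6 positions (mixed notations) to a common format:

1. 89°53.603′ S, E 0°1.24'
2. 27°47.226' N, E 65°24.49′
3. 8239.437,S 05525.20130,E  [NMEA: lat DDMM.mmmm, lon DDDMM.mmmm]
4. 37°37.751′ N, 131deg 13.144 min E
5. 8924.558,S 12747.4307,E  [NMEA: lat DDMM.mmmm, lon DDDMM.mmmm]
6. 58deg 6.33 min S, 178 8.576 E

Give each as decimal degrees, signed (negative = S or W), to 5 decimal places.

1. -89.89338, 0.02067
2. 27.78710, 65.40817
3. -82.65728, 55.42002
4. 37.62918, 131.21907
5. -89.40930, 127.79051
6. -58.10550, 178.14293

Point 1:
  Latitude: 53.603′ = 0.893383°; total 89.893383
  S → negative
  λ: 1.24′ = 0.020667°; total 0.020667
  E → positive
Point 2:
  φ: 27 + 47.226/60 = 27.787100
  N → positive
  λ: 65 + 24.49/60 = 65.408167
  E → positive
Point 3:
  Latitude: split at 2 digits → 82° and 39.437′; 82 + 39.437/60 = 82.657283
  S ⇒ negate
  Longitude: split at 3 digits → 055° and 25.2013′; 55 + 25.2013/60 = 55.420022
  E ⇒ keep positive
Point 4:
  Latitude: 37.751′ = 0.629183°; total 37.629183
  N → positive
  Lon: 131 + 13.144/60 = 131.219067
  E → positive
Point 5:
  Latitude: split at 2 digits → 89° and 24.558′; 89 + 24.558/60 = 89.409300
  S ⇒ negate
  Lon: degrees = first 3 digits = 127, minutes = 47.4307; 127 + 47.4307/60 = 127.790512
  E ⇒ keep positive
Point 6:
  Latitude: 6.33′ = 0.105500°; total 58.105500
  S ⇒ negate
  λ: 8.576′ = 0.142933°; total 178.142933
  E → positive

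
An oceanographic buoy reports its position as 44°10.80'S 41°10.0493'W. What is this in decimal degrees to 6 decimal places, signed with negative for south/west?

-44.180000, -41.167488

Lat: 44 + 10.8/60 = 44.1800000
hemisphere S, so the sign is −
Longitude: 10.0493′ = 0.167488°; total 41.1674883
hemisphere W, so the sign is −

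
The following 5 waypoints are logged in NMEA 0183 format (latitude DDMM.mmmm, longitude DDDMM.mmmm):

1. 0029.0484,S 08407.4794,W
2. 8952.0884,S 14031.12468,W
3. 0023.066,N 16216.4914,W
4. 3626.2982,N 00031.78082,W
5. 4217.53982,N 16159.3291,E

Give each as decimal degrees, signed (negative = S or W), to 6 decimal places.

Point 1:
  Lat: split at 2 digits → 00° and 29.0484′; 0 + 29.0484/60 = 0.4841400
  S ⇒ negate
  λ: split at 3 digits → 084° and 7.4794′; 84 + 7.4794/60 = 84.1246567
  hemisphere W, so the sign is −
Point 2:
  φ: split at 2 digits → 89° and 52.0884′; 89 + 52.0884/60 = 89.8681400
  S → negative
  Lon: degrees = first 3 digits = 140, minutes = 31.12468; 140 + 31.12468/60 = 140.5187447
  W ⇒ negate
Point 3:
  φ: degrees = first 2 digits = 0, minutes = 23.066; 0 + 23.066/60 = 0.3844333
  N → positive
  Longitude: split at 3 digits → 162° and 16.4914′; 162 + 16.4914/60 = 162.2748567
  W → negative
Point 4:
  Lat: degrees = first 2 digits = 36, minutes = 26.2982; 36 + 26.2982/60 = 36.4383033
  N → positive
  Lon: split at 3 digits → 000° and 31.78082′; 0 + 31.78082/60 = 0.5296803
  W → negative
Point 5:
  Latitude: degrees = first 2 digits = 42, minutes = 17.53982; 42 + 17.53982/60 = 42.2923303
  N → positive
  Longitude: degrees = first 3 digits = 161, minutes = 59.3291; 161 + 59.3291/60 = 161.9888183
  E ⇒ keep positive

1. -0.484140, -84.124657
2. -89.868140, -140.518745
3. 0.384433, -162.274857
4. 36.438303, -0.529680
5. 42.292330, 161.988818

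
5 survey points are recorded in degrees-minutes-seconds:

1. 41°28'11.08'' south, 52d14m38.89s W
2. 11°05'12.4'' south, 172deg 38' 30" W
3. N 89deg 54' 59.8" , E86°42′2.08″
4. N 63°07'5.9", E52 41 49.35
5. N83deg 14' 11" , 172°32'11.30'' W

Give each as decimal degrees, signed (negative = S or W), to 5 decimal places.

1. -41.46974, -52.24414
2. -11.08678, -172.64167
3. 89.91661, 86.70058
4. 63.11831, 52.69704
5. 83.23639, -172.53647

Point 1:
  Lat: 41 + 28/60 + 11.08/3600 = 41.469744
  S ⇒ negate
  λ: 52 + 14/60 + 38.89/3600 = 52.244136
  hemisphere W, so the sign is −
Point 2:
  φ: 5′ + 12.4″ = 5.20667′; 11 + 5.20667/60 = 11.086778
  S → negative
  Longitude: 172 + 38/60 + 30/3600 = 172.641667
  W ⇒ negate
Point 3:
  Lat: 89° + 54/60 + 59.8/3600 = 89 + 0.900000 + 0.016611 = 89.916611
  N → positive
  Lon: 86° + 42/60 + 2.08/3600 = 86 + 0.700000 + 0.000578 = 86.700578
  E → positive
Point 4:
  Latitude: 63 + 7/60 + 5.9/3600 = 63.118306
  N → positive
  Longitude: 52 + 41/60 + 49.35/3600 = 52.697042
  E ⇒ keep positive
Point 5:
  Latitude: 83 + 14/60 + 11/3600 = 83.236389
  N ⇒ keep positive
  Longitude: 172° + 32/60 + 11.3/3600 = 172 + 0.533333 + 0.003139 = 172.536472
  hemisphere W, so the sign is −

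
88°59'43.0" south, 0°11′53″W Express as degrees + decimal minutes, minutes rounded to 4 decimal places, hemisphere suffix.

88° 59.7167′ S, 0° 11.8833′ W

Latitude: 59 + 43/60 = 59.716667′
λ: seconds/60 = 0.88333; minutes = 11 + 0.88333 = 11.883333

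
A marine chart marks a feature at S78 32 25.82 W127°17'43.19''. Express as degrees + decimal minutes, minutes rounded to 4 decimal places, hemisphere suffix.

Latitude: seconds/60 = 0.43033; minutes = 32 + 0.43033 = 32.430333
λ: seconds/60 = 0.71983; minutes = 17 + 0.71983 = 17.719833

78° 32.4303′ S, 127° 17.7198′ W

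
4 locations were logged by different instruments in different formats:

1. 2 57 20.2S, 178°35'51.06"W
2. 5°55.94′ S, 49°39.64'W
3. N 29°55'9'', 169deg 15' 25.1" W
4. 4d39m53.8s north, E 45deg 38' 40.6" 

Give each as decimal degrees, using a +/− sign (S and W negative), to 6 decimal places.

1. -2.955611, -178.597517
2. -5.932333, -49.660667
3. 29.919167, -169.256972
4. 4.664944, 45.644611

Point 1:
  φ: 57′ + 20.2″ = 57.33667′; 2 + 57.33667/60 = 2.9556111
  S → negative
  Longitude: 178° + 35/60 + 51.06/3600 = 178 + 0.583333 + 0.014183 = 178.5975167
  hemisphere W, so the sign is −
Point 2:
  φ: 5 + 55.94/60 = 5.9323333
  S → negative
  Longitude: 39.64′ = 0.660667°; total 49.6606667
  W ⇒ negate
Point 3:
  Latitude: 55′ + 9″ = 55.15000′; 29 + 55.15000/60 = 29.9191667
  N ⇒ keep positive
  λ: 169° + 15/60 + 25.1/3600 = 169 + 0.250000 + 0.006972 = 169.2569722
  W → negative
Point 4:
  Lat: 4° + 39/60 + 53.8/3600 = 4 + 0.650000 + 0.014944 = 4.6649444
  N ⇒ keep positive
  λ: 45° + 38/60 + 40.6/3600 = 45 + 0.633333 + 0.011278 = 45.6446111
  E → positive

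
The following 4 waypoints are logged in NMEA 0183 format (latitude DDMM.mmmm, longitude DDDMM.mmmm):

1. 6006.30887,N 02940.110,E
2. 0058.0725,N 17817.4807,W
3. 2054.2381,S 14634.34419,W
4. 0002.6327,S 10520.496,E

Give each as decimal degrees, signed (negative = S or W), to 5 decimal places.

Point 1:
  Latitude: split at 2 digits → 60° and 6.30887′; 60 + 6.30887/60 = 60.105148
  N ⇒ keep positive
  Longitude: split at 3 digits → 029° and 40.11′; 29 + 40.11/60 = 29.668500
  E → positive
Point 2:
  φ: degrees = first 2 digits = 0, minutes = 58.0725; 0 + 58.0725/60 = 0.967875
  N → positive
  Lon: split at 3 digits → 178° and 17.4807′; 178 + 17.4807/60 = 178.291345
  W ⇒ negate
Point 3:
  φ: degrees = first 2 digits = 20, minutes = 54.2381; 20 + 54.2381/60 = 20.903968
  S → negative
  Lon: split at 3 digits → 146° and 34.34419′; 146 + 34.34419/60 = 146.572403
  W ⇒ negate
Point 4:
  Lat: split at 2 digits → 00° and 2.6327′; 0 + 2.6327/60 = 0.043878
  S → negative
  Longitude: split at 3 digits → 105° and 20.496′; 105 + 20.496/60 = 105.341600
  E ⇒ keep positive

1. 60.10515, 29.66850
2. 0.96788, -178.29135
3. -20.90397, -146.57240
4. -0.04388, 105.34160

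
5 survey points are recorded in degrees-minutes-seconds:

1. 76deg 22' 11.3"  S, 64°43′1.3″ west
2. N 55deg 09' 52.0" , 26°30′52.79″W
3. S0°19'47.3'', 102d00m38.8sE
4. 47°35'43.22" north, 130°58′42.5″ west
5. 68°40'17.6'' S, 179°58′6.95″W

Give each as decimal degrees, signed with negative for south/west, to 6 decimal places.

Point 1:
  Lat: 76 + 22/60 + 11.3/3600 = 76.3698056
  S → negative
  Lon: 43′ + 1.3″ = 43.02167′; 64 + 43.02167/60 = 64.7170278
  hemisphere W, so the sign is −
Point 2:
  Lat: 55° + 9/60 + 52/3600 = 55 + 0.150000 + 0.014444 = 55.1644444
  N → positive
  Lon: 26° + 30/60 + 52.79/3600 = 26 + 0.500000 + 0.014664 = 26.5146639
  W → negative
Point 3:
  Lat: 0 + 19/60 + 47.3/3600 = 0.3298056
  S → negative
  Longitude: 0′ + 38.8″ = 0.64667′; 102 + 0.64667/60 = 102.0107778
  E ⇒ keep positive
Point 4:
  φ: 35′ + 43.22″ = 35.72033′; 47 + 35.72033/60 = 47.5953389
  N ⇒ keep positive
  Longitude: 130 + 58/60 + 42.5/3600 = 130.9784722
  W → negative
Point 5:
  φ: 68° + 40/60 + 17.6/3600 = 68 + 0.666667 + 0.004889 = 68.6715556
  S ⇒ negate
  λ: 179 + 58/60 + 6.95/3600 = 179.9685972
  W → negative

1. -76.369806, -64.717028
2. 55.164444, -26.514664
3. -0.329806, 102.010778
4. 47.595339, -130.978472
5. -68.671556, -179.968597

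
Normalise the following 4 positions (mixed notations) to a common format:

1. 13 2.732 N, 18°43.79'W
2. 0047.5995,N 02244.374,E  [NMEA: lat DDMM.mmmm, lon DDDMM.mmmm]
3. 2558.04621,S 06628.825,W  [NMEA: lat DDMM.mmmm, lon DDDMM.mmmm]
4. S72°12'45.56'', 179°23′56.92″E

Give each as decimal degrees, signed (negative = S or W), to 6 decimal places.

Point 1:
  Lat: 13 + 2.732/60 = 13.0455333
  N ⇒ keep positive
  λ: 43.79′ = 0.729833°; total 18.7298333
  W ⇒ negate
Point 2:
  φ: degrees = first 2 digits = 0, minutes = 47.5995; 0 + 47.5995/60 = 0.7933250
  N → positive
  λ: split at 3 digits → 022° and 44.374′; 22 + 44.374/60 = 22.7395667
  E → positive
Point 3:
  φ: degrees = first 2 digits = 25, minutes = 58.04621; 25 + 58.04621/60 = 25.9674368
  hemisphere S, so the sign is −
  Lon: degrees = first 3 digits = 66, minutes = 28.825; 66 + 28.825/60 = 66.4804167
  hemisphere W, so the sign is −
Point 4:
  Latitude: 72° + 12/60 + 45.56/3600 = 72 + 0.200000 + 0.012656 = 72.2126556
  S → negative
  λ: 179 + 23/60 + 56.92/3600 = 179.3991444
  E → positive

1. 13.045533, -18.729833
2. 0.793325, 22.739567
3. -25.967437, -66.480417
4. -72.212656, 179.399144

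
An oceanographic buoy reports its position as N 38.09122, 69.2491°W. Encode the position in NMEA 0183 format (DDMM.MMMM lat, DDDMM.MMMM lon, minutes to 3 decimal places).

3805.473,N / 06914.946,W

φ: fractional part 0.091220 → 5.47320 minutes
λ: minutes = (69.249100 − 69) × 60 = 14.94600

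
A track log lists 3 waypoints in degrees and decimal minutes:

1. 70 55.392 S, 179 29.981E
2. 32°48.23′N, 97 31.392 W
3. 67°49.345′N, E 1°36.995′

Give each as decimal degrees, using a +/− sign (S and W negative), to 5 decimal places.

Point 1:
  φ: 55.392′ = 0.923200°; total 70.923200
  S ⇒ negate
  Longitude: 179 + 29.981/60 = 179.499683
  E ⇒ keep positive
Point 2:
  Lat: 48.23′ = 0.803833°; total 32.803833
  N → positive
  Lon: 31.392′ = 0.523200°; total 97.523200
  W → negative
Point 3:
  φ: 49.345′ = 0.822417°; total 67.822417
  N ⇒ keep positive
  Longitude: 36.995′ = 0.616583°; total 1.616583
  E → positive

1. -70.92320, 179.49968
2. 32.80383, -97.52320
3. 67.82242, 1.61658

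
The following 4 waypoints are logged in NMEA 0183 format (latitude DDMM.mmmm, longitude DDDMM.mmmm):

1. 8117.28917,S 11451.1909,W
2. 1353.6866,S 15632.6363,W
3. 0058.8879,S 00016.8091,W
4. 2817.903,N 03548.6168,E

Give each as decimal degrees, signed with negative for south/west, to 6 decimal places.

1. -81.288153, -114.853182
2. -13.894777, -156.543938
3. -0.981465, -0.280152
4. 28.298383, 35.810280

Point 1:
  Lat: degrees = first 2 digits = 81, minutes = 17.28917; 81 + 17.28917/60 = 81.2881528
  S ⇒ negate
  λ: split at 3 digits → 114° and 51.1909′; 114 + 51.1909/60 = 114.8531817
  hemisphere W, so the sign is −
Point 2:
  Latitude: degrees = first 2 digits = 13, minutes = 53.6866; 13 + 53.6866/60 = 13.8947767
  S ⇒ negate
  Longitude: degrees = first 3 digits = 156, minutes = 32.6363; 156 + 32.6363/60 = 156.5439383
  W ⇒ negate
Point 3:
  Lat: split at 2 digits → 00° and 58.8879′; 0 + 58.8879/60 = 0.9814650
  S → negative
  λ: split at 3 digits → 000° and 16.8091′; 0 + 16.8091/60 = 0.2801517
  W ⇒ negate
Point 4:
  φ: degrees = first 2 digits = 28, minutes = 17.903; 28 + 17.903/60 = 28.2983833
  N ⇒ keep positive
  Longitude: degrees = first 3 digits = 35, minutes = 48.6168; 35 + 48.6168/60 = 35.8102800
  E → positive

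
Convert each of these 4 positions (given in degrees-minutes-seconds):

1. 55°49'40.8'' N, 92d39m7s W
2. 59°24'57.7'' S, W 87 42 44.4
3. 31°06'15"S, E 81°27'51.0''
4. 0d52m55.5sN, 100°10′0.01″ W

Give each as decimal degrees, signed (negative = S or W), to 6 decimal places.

1. 55.828000, -92.651944
2. -59.416028, -87.712333
3. -31.104167, 81.464167
4. 0.882083, -100.166669

Point 1:
  Lat: 49′ + 40.8″ = 49.68000′; 55 + 49.68000/60 = 55.8280000
  N ⇒ keep positive
  λ: 92 + 39/60 + 7/3600 = 92.6519444
  hemisphere W, so the sign is −
Point 2:
  Lat: 59 + 24/60 + 57.7/3600 = 59.4160278
  S ⇒ negate
  Lon: 42′ + 44.4″ = 42.74000′; 87 + 42.74000/60 = 87.7123333
  W → negative
Point 3:
  Lat: 6′ + 15″ = 6.25000′; 31 + 6.25000/60 = 31.1041667
  S ⇒ negate
  λ: 81° + 27/60 + 51/3600 = 81 + 0.450000 + 0.014167 = 81.4641667
  E ⇒ keep positive
Point 4:
  Lat: 52′ + 55.5″ = 52.92500′; 0 + 52.92500/60 = 0.8820833
  N ⇒ keep positive
  Longitude: 10′ + 0.01″ = 10.00017′; 100 + 10.00017/60 = 100.1666694
  W ⇒ negate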